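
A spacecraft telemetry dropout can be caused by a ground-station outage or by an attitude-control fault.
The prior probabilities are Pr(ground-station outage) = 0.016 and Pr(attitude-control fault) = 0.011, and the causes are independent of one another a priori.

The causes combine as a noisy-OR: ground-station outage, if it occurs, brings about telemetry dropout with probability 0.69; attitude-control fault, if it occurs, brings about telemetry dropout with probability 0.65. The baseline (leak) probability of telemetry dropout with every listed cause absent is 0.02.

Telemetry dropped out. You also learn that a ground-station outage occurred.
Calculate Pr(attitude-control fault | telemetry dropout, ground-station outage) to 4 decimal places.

Under noisy-OR, P(telemetry dropout | causes) = 1 − (1−0.02)·∏(1−qᵢ) over the active causes.
Sum P(telemetry dropout|·) weighted by the priors over both values of attitude-control fault:
  P(telemetry dropout | ground-station outage) = 0.6962·0.989 + 0.89367·0.011
        = 0.688542 + 0.009830 = 0.698372
The terms with attitude-control fault present sum to 0.009830, so
  P(attitude-control fault | telemetry dropout, ground-station outage) = 0.009830 / 0.698372 ≈ 0.0141

Pr(attitude-control fault | telemetry dropout, ground-station outage) ≈ 0.0141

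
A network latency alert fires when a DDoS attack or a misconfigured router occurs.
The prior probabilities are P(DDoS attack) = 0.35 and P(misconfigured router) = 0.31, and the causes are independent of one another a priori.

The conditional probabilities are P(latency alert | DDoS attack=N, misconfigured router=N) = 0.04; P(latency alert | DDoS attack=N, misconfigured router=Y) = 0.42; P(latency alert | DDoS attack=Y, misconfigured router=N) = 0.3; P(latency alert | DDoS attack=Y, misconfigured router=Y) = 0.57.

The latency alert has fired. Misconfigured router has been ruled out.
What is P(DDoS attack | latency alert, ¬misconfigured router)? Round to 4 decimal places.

P(DDoS attack | latency alert, ¬misconfigured router) ≈ 0.8015

Sum P(latency alert|·) weighted by the priors over both values of DDoS attack:
  P(latency alert | ¬misconfigured router) = 0.04×0.65 + 0.3×0.35
        = 0.026000 + 0.105000 = 0.131000
Configurations with DDoS attack contribute 0.105000, so
  P(DDoS attack | latency alert, ¬misconfigured router) = 0.105000 / 0.131000 ≈ 0.8015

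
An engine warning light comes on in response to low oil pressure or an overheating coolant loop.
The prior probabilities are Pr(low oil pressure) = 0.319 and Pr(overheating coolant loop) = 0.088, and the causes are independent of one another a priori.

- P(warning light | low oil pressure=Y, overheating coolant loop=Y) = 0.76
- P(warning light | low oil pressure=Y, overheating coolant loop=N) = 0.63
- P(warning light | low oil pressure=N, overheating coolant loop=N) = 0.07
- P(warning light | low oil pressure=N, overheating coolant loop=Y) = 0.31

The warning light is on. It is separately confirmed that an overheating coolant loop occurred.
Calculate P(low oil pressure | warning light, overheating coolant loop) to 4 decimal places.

By total probability over both values of low oil pressure:
  P(warning light | overheating coolant loop) = 0.31×0.681 + 0.76×0.319
        = 0.211110 + 0.242440 = 0.453550
Configurations with low oil pressure contribute 0.242440, so
  P(low oil pressure | warning light, overheating coolant loop) = 0.242440 / 0.453550 ≈ 0.5345

P(low oil pressure | warning light, overheating coolant loop) ≈ 0.5345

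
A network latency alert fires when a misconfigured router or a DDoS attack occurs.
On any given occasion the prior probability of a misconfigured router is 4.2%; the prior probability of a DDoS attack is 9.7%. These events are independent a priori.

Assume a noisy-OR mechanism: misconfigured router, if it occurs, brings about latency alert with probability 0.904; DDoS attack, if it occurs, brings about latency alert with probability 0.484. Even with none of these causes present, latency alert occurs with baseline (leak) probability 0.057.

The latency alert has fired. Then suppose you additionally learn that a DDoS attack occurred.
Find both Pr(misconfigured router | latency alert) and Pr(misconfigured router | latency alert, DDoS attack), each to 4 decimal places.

Pr(misconfigured router | latency alert) ≈ 0.2834; Pr(misconfigured router | latency alert, DDoS attack) ≈ 0.0753

Under noisy-OR, P(latency alert | causes) = 1 − (1−0.057)·∏(1−qᵢ) over the active causes.
By total probability over the 4 (misconfigured router, DDoS attack) configurations:
  P(latency alert) = 0.057·0.958·0.903 + 0.513412·0.958·0.097 + 0.909472·0.042·0.903 + 0.953288·0.042·0.097
        = 0.049309 + 0.047709 + 0.034493 + 0.003884 = 0.135395
The terms with misconfigured router present sum to 0.038377, so
  P(misconfigured router | latency alert) = 0.038377 / 0.135395 ≈ 0.2834

With the extra evidence:
Sum P(latency alert|·) weighted by the priors over both values of misconfigured router:
  P(latency alert | DDoS attack) = 0.513412*0.958 + 0.953288*0.042
        = 0.491849 + 0.040038 = 0.531887
The terms with misconfigured router present sum to 0.040038, so
  P(misconfigured router | latency alert, DDoS attack) = 0.040038 / 0.531887 ≈ 0.0753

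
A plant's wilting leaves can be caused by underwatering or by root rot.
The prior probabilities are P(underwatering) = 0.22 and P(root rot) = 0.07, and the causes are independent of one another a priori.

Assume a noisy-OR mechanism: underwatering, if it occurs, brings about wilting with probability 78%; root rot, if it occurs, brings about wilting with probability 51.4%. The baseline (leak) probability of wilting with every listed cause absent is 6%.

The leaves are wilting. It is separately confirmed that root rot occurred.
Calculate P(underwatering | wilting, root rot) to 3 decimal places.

Under noisy-OR, P(wilting | causes) = 1 − (1−0.06)·∏(1−qᵢ) over the active causes.
For the numerator, keep only underwatering=true terms: 0.899495*0.22 = 0.197889
The normalizing constant is 0.54316*0.78 + 0.899495*0.22 = 0.621554
P(underwatering | wilting, root rot) = 0.197889/0.621554 ≈ 0.318

P(underwatering | wilting, root rot) ≈ 0.318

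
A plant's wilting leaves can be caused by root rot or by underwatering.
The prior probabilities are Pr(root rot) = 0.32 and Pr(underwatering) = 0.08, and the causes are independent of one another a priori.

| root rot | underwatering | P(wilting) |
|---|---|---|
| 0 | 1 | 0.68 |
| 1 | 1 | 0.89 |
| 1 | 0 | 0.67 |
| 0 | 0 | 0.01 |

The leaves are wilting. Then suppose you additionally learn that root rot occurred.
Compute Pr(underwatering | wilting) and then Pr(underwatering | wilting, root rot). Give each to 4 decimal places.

P(wilting) = 0.01*0.68*0.92 + 0.68*0.68*0.08 + 0.67*0.32*0.92 + 0.89*0.32*0.08 = 0.006256 + 0.036992 + 0.197248 + 0.022784 = 0.263280
Restricting to configurations with underwatering present: 0.036992 + 0.022784 = 0.059776.
P(underwatering | wilting) = 0.059776 / 0.263280 ≈ 0.2270

With the extra evidence:
Enumerate both values of underwatering and weight by the priors:
  P(wilting | root rot) = 0.67*0.92 + 0.89*0.08
        = 0.616400 + 0.071200 = 0.687600
Configurations with underwatering contribute 0.071200, so
  P(underwatering | wilting, root rot) = 0.071200 / 0.687600 ≈ 0.1035
The drop from 0.2270 to 0.1035 is the explaining-away (discounting) effect.

Pr(underwatering | wilting) ≈ 0.2270; Pr(underwatering | wilting, root rot) ≈ 0.1035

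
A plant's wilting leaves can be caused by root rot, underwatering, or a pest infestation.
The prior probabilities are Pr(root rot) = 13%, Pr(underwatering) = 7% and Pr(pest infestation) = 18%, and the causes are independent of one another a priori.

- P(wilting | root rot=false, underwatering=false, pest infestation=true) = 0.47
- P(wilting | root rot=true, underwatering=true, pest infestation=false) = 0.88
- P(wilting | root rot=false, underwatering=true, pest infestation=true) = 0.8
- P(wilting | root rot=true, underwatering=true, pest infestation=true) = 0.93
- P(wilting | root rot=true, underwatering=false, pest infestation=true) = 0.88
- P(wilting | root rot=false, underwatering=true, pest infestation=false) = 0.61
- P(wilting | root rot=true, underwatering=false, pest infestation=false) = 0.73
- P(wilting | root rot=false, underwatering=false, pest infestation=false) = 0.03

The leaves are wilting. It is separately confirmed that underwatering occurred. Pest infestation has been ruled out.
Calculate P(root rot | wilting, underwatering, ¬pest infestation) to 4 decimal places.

P(root rot | wilting, underwatering, ¬pest infestation) ≈ 0.1773

P(wilting | underwatering, ¬pest infestation) = 0.61×0.87 + 0.88×0.13 = 0.530700 + 0.114400 = 0.645100
The root rot-present share is 0.88×0.13 = 0.114400.
P(root rot | wilting, underwatering, ¬pest infestation) = 0.114400 / 0.645100 ≈ 0.1773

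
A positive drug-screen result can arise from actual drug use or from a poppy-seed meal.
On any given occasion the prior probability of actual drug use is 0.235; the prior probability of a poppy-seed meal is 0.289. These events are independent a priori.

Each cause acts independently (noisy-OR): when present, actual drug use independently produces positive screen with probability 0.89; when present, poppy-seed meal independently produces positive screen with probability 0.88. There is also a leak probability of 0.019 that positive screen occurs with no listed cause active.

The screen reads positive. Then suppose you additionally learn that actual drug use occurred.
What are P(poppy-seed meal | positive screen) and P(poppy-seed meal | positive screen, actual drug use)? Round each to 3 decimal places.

Under noisy-OR, P(positive screen | causes) = 1 − (1−0.019)·∏(1−qᵢ) over the active causes.
P(positive screen) = 0.019×0.765×0.711 + 0.88228×0.765×0.289 + 0.89209×0.235×0.711 + 0.987051×0.235×0.289 = 0.010334 + 0.195059 + 0.149055 + 0.067036 = 0.421484
The poppy-seed meal-present share is 0.195059 + 0.067036 = 0.262095.
Hence the posterior is 0.262095/0.421484 ≈ 0.622.

Now condition on the additional information:
P(positive screen | actual drug use) = 0.89209×0.711 + 0.987051×0.289 = 0.634276 + 0.285258 = 0.919534
Restricting to configurations with poppy-seed meal present: 0.987051×0.289 = 0.285258.
Hence the posterior is 0.285258/0.919534 ≈ 0.310.
Conditioning on actual drug use lowers the posterior on poppy-seed meal: the classic explaining-away effect in a common-effect structure.

P(poppy-seed meal | positive screen) ≈ 0.622; P(poppy-seed meal | positive screen, actual drug use) ≈ 0.310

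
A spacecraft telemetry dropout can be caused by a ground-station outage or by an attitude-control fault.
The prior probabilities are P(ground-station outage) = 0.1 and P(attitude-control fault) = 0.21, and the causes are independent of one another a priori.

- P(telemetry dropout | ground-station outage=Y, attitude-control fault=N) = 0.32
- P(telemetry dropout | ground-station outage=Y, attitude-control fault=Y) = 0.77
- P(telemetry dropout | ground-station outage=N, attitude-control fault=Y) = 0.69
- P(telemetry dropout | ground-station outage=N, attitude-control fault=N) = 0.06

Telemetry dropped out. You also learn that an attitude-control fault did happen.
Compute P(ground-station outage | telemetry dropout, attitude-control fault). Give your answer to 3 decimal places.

Sum P(telemetry dropout|·) weighted by the priors over both values of ground-station outage:
  P(telemetry dropout | attitude-control fault) = 0.69·0.9 + 0.77·0.1
        = 0.621000 + 0.077000 = 0.698000
Keeping only the ground-station outage-present terms gives 0.077000, so
  P(ground-station outage | telemetry dropout, attitude-control fault) = 0.077000 / 0.698000 ≈ 0.110

P(ground-station outage | telemetry dropout, attitude-control fault) ≈ 0.110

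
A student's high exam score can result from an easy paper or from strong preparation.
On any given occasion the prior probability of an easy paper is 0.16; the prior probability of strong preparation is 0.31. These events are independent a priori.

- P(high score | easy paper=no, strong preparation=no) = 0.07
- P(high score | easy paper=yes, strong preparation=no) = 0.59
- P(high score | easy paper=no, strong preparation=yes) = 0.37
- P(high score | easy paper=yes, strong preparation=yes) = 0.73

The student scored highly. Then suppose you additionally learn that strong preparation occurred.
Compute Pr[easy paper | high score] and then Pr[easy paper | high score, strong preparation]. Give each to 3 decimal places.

For the numerator, keep only easy paper=true terms: 0.065136 + 0.036208 = 0.101344
Denominator P(high score): 0.07×0.84×0.69 + 0.37×0.84×0.31 + 0.59×0.16×0.69 + 0.73×0.16×0.31 = 0.238264
P(easy paper | high score) = 0.101344/0.238264 ≈ 0.425

Now condition on the additional information:
P(high score | strong preparation) = 0.37*0.84 + 0.73*0.16 = 0.310800 + 0.116800 = 0.427600
Restricting to configurations with easy paper present: 0.73*0.16 = 0.116800.
So P(easy paper | high score, strong preparation) = 0.116800/0.427600 ≈ 0.273.
Conditioning on strong preparation lowers the posterior on easy paper: the classic explaining-away effect in a common-effect structure.

Pr[easy paper | high score] ≈ 0.425; Pr[easy paper | high score, strong preparation] ≈ 0.273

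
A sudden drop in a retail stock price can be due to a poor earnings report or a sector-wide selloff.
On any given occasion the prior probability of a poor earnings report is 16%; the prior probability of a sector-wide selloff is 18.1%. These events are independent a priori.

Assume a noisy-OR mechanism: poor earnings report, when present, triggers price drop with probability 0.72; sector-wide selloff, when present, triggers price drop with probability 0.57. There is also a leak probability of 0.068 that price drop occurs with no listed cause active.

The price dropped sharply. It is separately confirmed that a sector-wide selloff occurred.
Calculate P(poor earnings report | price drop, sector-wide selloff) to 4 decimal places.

P(poor earnings report | price drop, sector-wide selloff) ≈ 0.2201

Under noisy-OR, P(price drop | causes) = 1 − (1−0.068)·∏(1−qᵢ) over the active causes.
P(price drop | sector-wide selloff) = 0.59924×0.84 + 0.887787×0.16 = 0.503362 + 0.142046 = 0.645408
The poor earnings report-present share is 0.887787×0.16 = 0.142046.
Hence the posterior is 0.142046/0.645408 ≈ 0.2201.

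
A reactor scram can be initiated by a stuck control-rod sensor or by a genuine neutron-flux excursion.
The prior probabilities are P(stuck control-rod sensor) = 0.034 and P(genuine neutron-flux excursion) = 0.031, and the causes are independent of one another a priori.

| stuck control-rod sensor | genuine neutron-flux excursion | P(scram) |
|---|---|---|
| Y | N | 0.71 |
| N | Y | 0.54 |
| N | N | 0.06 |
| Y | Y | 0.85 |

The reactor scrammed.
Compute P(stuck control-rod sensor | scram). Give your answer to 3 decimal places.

Weight on stuck control-rod sensor=true, given the evidence: 0.023392 + 0.000896 = 0.024288
Normalizer over all consistent configurations: 0.06×0.966×0.969 + 0.54×0.966×0.031 + 0.71×0.034×0.969 + 0.85×0.034×0.031 = 0.096622
P(stuck control-rod sensor | scram) = 0.024288/0.096622 ≈ 0.251

P(stuck control-rod sensor | scram) ≈ 0.251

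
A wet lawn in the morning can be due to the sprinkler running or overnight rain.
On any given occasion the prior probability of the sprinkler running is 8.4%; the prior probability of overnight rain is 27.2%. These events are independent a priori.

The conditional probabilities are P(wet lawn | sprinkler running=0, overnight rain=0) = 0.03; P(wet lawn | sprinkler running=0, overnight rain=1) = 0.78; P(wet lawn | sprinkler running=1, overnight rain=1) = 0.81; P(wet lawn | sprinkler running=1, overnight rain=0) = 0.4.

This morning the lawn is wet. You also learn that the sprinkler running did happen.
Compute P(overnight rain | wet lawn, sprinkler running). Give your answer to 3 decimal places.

Sum P(wet lawn|·) weighted by the priors over both values of overnight rain:
  P(wet lawn | sprinkler running) = 0.4×0.728 + 0.81×0.272
        = 0.291200 + 0.220320 = 0.511520
The terms with overnight rain present sum to 0.220320, so
  P(overnight rain | wet lawn, sprinkler running) = 0.220320 / 0.511520 ≈ 0.431

P(overnight rain | wet lawn, sprinkler running) ≈ 0.431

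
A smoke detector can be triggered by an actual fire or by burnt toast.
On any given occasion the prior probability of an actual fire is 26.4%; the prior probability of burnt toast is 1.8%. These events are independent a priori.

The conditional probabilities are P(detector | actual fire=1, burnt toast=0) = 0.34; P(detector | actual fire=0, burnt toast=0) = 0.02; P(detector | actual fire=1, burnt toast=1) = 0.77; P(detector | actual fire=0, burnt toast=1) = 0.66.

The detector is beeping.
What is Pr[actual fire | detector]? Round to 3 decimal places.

Pr[actual fire | detector] ≈ 0.798

P(detector) = 0.02*0.736*0.982 + 0.66*0.736*0.018 + 0.34*0.264*0.982 + 0.77*0.264*0.018 = 0.014455 + 0.008744 + 0.088144 + 0.003659 = 0.115002
Of this, 0.091803 comes from 0.088144 + 0.003659 (the actual fire=true cases).
P(actual fire | detector) = 0.091803 / 0.115002 ≈ 0.798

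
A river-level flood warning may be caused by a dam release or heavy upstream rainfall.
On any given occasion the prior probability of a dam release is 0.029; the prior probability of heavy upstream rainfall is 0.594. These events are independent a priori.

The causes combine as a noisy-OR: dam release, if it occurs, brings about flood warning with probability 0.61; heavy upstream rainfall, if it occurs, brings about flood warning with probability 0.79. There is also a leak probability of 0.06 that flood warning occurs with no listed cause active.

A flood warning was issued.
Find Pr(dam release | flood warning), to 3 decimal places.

Under noisy-OR, P(flood warning | causes) = 1 − (1−0.06)·∏(1−qᵢ) over the active causes.
Numerator (weight on configurations with dam release): 0.007458 + 0.015900 = 0.023358
Normalizer over all consistent configurations: 0.06×0.971×0.406 + 0.8026×0.971×0.594 + 0.6334×0.029×0.406 + 0.923014×0.029×0.594 = 0.509931
P(dam release | flood warning) = 0.023358/0.509931 ≈ 0.046

Pr(dam release | flood warning) ≈ 0.046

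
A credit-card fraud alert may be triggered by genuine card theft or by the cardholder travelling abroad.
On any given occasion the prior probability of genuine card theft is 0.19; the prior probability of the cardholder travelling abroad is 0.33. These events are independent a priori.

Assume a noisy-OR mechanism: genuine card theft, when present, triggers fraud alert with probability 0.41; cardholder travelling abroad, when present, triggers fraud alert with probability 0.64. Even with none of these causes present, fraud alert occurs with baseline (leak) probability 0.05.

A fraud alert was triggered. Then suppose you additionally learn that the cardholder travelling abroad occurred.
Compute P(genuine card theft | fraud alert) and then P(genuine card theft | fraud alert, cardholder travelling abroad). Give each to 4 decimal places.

Under noisy-OR, P(fraud alert | causes) = 1 − (1−0.05)·∏(1−qᵢ) over the active causes.
P(fraud alert) = 0.05*0.81*0.67 + 0.658*0.81*0.33 + 0.4395*0.19*0.67 + 0.79822*0.19*0.33 = 0.027135 + 0.175883 + 0.055948 + 0.050048 = 0.309014
Of this, 0.105996 comes from 0.055948 + 0.050048 (the genuine card theft=true cases).
P(genuine card theft | fraud alert) = 0.105996 / 0.309014 ≈ 0.3430

Now condition on the additional information:
Sum P(fraud alert|·) weighted by the priors over both values of genuine card theft:
  P(fraud alert | cardholder travelling abroad) = 0.658×0.81 + 0.79822×0.19
        = 0.532980 + 0.151662 = 0.684642
Keeping only the genuine card theft-present terms gives 0.151662, so
  P(genuine card theft | fraud alert, cardholder travelling abroad) = 0.151662 / 0.684642 ≈ 0.2215
— cardholder travelling abroad explains away the evidence for genuine card theft.

P(genuine card theft | fraud alert) ≈ 0.3430; P(genuine card theft | fraud alert, cardholder travelling abroad) ≈ 0.2215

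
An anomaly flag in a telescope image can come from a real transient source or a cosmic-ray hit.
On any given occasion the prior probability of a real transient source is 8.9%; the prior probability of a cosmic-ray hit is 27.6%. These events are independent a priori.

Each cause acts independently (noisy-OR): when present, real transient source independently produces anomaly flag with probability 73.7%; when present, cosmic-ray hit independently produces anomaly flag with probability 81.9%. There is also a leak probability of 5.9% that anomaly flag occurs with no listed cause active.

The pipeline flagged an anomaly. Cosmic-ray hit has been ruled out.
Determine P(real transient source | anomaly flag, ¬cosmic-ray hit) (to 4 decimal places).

P(real transient source | anomaly flag, ¬cosmic-ray hit) ≈ 0.5548

Under noisy-OR, P(anomaly flag | causes) = 1 − (1−0.059)·∏(1−qᵢ) over the active causes.
Sum P(anomaly flag|·) weighted by the priors over both values of real transient source:
  P(anomaly flag | ¬cosmic-ray hit) = 0.059*0.911 + 0.752517*0.089
        = 0.053749 + 0.066974 = 0.120723
The terms with real transient source present sum to 0.066974, so
  P(real transient source | anomaly flag, ¬cosmic-ray hit) = 0.066974 / 0.120723 ≈ 0.5548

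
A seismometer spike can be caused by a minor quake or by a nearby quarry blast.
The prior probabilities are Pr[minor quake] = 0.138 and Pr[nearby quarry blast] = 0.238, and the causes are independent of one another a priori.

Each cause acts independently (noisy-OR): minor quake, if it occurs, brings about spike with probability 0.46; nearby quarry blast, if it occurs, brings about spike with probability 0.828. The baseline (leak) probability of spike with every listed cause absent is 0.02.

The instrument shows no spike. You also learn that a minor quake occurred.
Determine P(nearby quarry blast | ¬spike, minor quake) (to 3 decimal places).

Under noisy-OR, P(spike | causes) = 1 − (1−0.02)·∏(1−qᵢ) over the active causes.
Sum P(¬spike|·) weighted by the priors over both values of nearby quarry blast:
  P(¬spike | minor quake) = 0.5292×0.762 + 0.091022×0.238
        = 0.403250 + 0.021663 = 0.424913
The terms with nearby quarry blast present sum to 0.021663, so
  P(nearby quarry blast | ¬spike, minor quake) = 0.021663 / 0.424913 ≈ 0.051

P(nearby quarry blast | ¬spike, minor quake) ≈ 0.051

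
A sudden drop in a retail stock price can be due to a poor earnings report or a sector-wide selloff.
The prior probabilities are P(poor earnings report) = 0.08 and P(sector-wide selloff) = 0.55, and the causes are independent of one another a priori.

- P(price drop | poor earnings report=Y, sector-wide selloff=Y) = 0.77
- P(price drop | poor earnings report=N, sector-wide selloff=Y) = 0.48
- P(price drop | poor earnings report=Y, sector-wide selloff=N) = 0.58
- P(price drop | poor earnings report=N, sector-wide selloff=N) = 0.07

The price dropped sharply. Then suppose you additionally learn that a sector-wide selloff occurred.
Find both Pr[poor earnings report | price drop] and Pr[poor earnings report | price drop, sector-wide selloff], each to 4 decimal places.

Enumerate the 4 (poor earnings report, sector-wide selloff) configurations and weight by the priors:
  P(price drop) = 0.07·0.92·0.45 + 0.48·0.92·0.55 + 0.58·0.08·0.45 + 0.77·0.08·0.55
        = 0.028980 + 0.242880 + 0.020880 + 0.033880 = 0.326620
Keeping only the poor earnings report-present terms gives 0.054760, so
  P(poor earnings report | price drop) = 0.054760 / 0.326620 ≈ 0.1677

With the extra evidence:
P(price drop | sector-wide selloff) = 0.48·0.92 + 0.77·0.08 = 0.441600 + 0.061600 = 0.503200
Restricting to configurations with poor earnings report present: 0.77·0.08 = 0.061600.
P(poor earnings report | price drop, sector-wide selloff) = 0.061600 / 0.503200 ≈ 0.1224

Pr[poor earnings report | price drop] ≈ 0.1677; Pr[poor earnings report | price drop, sector-wide selloff] ≈ 0.1224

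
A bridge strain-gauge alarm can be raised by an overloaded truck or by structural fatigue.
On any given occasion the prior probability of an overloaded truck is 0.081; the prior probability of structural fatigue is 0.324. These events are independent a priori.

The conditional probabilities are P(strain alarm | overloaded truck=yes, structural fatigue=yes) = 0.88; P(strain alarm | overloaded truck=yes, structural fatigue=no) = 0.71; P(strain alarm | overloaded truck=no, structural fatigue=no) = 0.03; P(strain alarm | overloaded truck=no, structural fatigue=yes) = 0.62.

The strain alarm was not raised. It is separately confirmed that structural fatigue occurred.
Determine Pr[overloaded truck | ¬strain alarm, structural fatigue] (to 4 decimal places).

Pr[overloaded truck | ¬strain alarm, structural fatigue] ≈ 0.0271

Enumerate both values of overloaded truck and weight by the priors:
  P(¬strain alarm | structural fatigue) = 0.38*0.919 + 0.12*0.081
        = 0.349220 + 0.009720 = 0.358940
Keeping only the overloaded truck-present terms gives 0.009720, so
  P(overloaded truck | ¬strain alarm, structural fatigue) = 0.009720 / 0.358940 ≈ 0.0271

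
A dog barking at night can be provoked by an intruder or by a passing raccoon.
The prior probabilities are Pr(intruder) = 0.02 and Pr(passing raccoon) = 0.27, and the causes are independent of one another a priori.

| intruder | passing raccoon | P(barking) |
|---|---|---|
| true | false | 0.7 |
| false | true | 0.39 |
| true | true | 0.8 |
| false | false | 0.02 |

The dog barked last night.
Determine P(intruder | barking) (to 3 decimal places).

For the numerator, keep only intruder=true terms: 0.010220 + 0.004320 = 0.014540
Denominator P(barking): 0.02·0.98·0.73 + 0.39·0.98·0.27 + 0.7·0.02·0.73 + 0.8·0.02·0.27 = 0.132042
Posterior = 0.014540 / 0.132042 ≈ 0.110

P(intruder | barking) ≈ 0.110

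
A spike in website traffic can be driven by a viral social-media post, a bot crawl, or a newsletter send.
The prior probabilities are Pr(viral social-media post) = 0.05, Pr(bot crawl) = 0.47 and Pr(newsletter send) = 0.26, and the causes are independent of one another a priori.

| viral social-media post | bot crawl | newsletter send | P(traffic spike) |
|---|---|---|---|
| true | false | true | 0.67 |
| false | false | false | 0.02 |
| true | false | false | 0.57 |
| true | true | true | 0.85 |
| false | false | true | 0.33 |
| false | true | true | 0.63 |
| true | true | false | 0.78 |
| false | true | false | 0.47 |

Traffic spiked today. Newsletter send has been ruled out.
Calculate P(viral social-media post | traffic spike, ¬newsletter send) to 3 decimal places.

Enumerate the 4 (viral social-media post, bot crawl) configurations and weight by the priors:
  P(traffic spike | ¬newsletter send) = 0.02×0.95×0.53 + 0.47×0.95×0.47 + 0.57×0.05×0.53 + 0.78×0.05×0.47
        = 0.010070 + 0.209855 + 0.015105 + 0.018330 = 0.253360
Keeping only the viral social-media post-present terms gives 0.033435, so
  P(viral social-media post | traffic spike, ¬newsletter send) = 0.033435 / 0.253360 ≈ 0.132

P(viral social-media post | traffic spike, ¬newsletter send) ≈ 0.132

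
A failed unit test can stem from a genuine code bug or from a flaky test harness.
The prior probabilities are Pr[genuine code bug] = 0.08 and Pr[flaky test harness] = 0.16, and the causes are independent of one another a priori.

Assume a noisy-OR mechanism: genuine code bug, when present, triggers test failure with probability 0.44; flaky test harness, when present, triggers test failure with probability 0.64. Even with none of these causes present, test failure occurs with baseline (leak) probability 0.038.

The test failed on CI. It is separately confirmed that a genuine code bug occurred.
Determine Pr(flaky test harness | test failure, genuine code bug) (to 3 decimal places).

Under noisy-OR, P(test failure | causes) = 1 − (1−0.038)·∏(1−qᵢ) over the active causes.
P(test failure | genuine code bug) = 0.46128·0.84 + 0.806061·0.16 = 0.387475 + 0.128970 = 0.516445
Restricting to configurations with flaky test harness present: 0.806061·0.16 = 0.128970.
P(flaky test harness | test failure, genuine code bug) = 0.128970 / 0.516445 ≈ 0.250

Pr(flaky test harness | test failure, genuine code bug) ≈ 0.250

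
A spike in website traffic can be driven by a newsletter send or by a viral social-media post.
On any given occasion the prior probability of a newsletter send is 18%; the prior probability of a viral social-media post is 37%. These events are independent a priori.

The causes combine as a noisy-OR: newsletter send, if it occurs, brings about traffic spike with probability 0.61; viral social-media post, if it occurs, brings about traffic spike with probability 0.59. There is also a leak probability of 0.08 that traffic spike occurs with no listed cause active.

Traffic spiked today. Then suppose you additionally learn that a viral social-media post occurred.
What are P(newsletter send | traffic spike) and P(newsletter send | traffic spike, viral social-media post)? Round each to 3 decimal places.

P(newsletter send | traffic spike) ≈ 0.360; P(newsletter send | traffic spike, viral social-media post) ≈ 0.231

Under noisy-OR, P(traffic spike | causes) = 1 − (1−0.08)·∏(1−qᵢ) over the active causes.
P(traffic spike) = 0.08·0.82·0.63 + 0.6228·0.82·0.37 + 0.6412·0.18·0.63 + 0.852892·0.18·0.37 = 0.041328 + 0.188958 + 0.072712 + 0.056803 = 0.359801
The newsletter send-present share is 0.072712 + 0.056803 = 0.129515.
Hence the posterior is 0.129515/0.359801 ≈ 0.360.

Now also conditioning on viral social-media post=true:
P(traffic spike | viral social-media post) = 0.6228×0.82 + 0.852892×0.18 = 0.510696 + 0.153521 = 0.664217
Of this, 0.153521 comes from 0.852892×0.18 (the newsletter send=true cases).
P(newsletter send | traffic spike, viral social-media post) = 0.153521 / 0.664217 ≈ 0.231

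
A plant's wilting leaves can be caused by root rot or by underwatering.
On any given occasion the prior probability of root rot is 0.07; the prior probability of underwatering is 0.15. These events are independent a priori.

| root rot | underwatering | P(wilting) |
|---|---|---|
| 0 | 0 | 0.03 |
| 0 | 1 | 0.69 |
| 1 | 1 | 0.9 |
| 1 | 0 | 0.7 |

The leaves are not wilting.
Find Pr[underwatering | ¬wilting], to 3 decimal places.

Pr[underwatering | ¬wilting] ≈ 0.053

Weight on underwatering=true, given the evidence: 0.043245 + 0.001050 = 0.044295
Normalizer over all consistent configurations: 0.97*0.93*0.85 + 0.31*0.93*0.15 + 0.3*0.07*0.85 + 0.1*0.07*0.15 = 0.828930
P(underwatering | ¬wilting) = 0.044295/0.828930 ≈ 0.053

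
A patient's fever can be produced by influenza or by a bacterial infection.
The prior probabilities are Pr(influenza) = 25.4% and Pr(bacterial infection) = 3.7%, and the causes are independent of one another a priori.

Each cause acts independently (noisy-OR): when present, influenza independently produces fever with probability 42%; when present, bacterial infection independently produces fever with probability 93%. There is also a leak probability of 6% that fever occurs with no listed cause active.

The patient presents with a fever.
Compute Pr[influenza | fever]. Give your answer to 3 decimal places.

Pr[influenza | fever] ≈ 0.636

Under noisy-OR, P(fever | causes) = 1 − (1−0.06)·∏(1−qᵢ) over the active causes.
Numerator (weight on configurations with influenza): 0.111245 + 0.009039 = 0.120284
The normalizing constant is 0.06*0.746*0.963 + 0.9342*0.746*0.037 + 0.4548*0.254*0.963 + 0.961836*0.254*0.037 = 0.189174
Posterior = 0.120284 / 0.189174 ≈ 0.636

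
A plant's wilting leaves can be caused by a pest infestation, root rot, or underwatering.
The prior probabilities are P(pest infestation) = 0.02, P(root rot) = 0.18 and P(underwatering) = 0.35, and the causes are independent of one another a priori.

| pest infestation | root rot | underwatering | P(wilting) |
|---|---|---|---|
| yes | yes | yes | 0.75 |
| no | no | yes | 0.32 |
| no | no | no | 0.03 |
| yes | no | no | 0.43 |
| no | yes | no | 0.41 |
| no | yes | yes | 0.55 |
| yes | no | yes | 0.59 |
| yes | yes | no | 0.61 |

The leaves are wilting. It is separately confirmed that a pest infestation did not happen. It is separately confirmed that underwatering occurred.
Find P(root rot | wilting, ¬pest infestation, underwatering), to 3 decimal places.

Sum P(wilting|·) weighted by the priors over both values of root rot:
  P(wilting | ¬pest infestation, underwatering) = 0.32×0.82 + 0.55×0.18
        = 0.262400 + 0.099000 = 0.361400
Configurations with root rot contribute 0.099000, so
  P(root rot | wilting, ¬pest infestation, underwatering) = 0.099000 / 0.361400 ≈ 0.274

P(root rot | wilting, ¬pest infestation, underwatering) ≈ 0.274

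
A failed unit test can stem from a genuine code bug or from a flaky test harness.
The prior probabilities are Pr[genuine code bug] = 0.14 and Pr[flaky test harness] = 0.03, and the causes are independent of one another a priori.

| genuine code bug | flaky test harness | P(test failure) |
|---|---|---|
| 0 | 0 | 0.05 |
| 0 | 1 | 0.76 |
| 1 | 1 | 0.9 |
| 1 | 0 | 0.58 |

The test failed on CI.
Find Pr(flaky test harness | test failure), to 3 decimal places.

P(test failure) = 0.05×0.86×0.97 + 0.76×0.86×0.03 + 0.58×0.14×0.97 + 0.9×0.14×0.03 = 0.041710 + 0.019608 + 0.078764 + 0.003780 = 0.143862
The flaky test harness-present share is 0.019608 + 0.003780 = 0.023388.
So P(flaky test harness | test failure) = 0.023388/0.143862 ≈ 0.163.

Pr(flaky test harness | test failure) ≈ 0.163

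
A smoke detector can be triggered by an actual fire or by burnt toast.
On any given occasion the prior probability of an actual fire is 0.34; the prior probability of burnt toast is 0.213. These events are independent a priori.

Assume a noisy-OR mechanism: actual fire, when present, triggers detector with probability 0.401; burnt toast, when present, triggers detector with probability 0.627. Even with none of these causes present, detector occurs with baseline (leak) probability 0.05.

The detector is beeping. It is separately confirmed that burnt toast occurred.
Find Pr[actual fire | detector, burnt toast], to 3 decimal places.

Pr[actual fire | detector, burnt toast] ≈ 0.386

Under noisy-OR, P(detector | causes) = 1 − (1−0.05)·∏(1−qᵢ) over the active causes.
Weight on actual fire=true, given the evidence: 0.787744·0.34 = 0.267833
The normalizing constant is 0.64565·0.66 + 0.787744·0.34 = 0.693962
P(actual fire | detector, burnt toast) = 0.267833/0.693962 ≈ 0.386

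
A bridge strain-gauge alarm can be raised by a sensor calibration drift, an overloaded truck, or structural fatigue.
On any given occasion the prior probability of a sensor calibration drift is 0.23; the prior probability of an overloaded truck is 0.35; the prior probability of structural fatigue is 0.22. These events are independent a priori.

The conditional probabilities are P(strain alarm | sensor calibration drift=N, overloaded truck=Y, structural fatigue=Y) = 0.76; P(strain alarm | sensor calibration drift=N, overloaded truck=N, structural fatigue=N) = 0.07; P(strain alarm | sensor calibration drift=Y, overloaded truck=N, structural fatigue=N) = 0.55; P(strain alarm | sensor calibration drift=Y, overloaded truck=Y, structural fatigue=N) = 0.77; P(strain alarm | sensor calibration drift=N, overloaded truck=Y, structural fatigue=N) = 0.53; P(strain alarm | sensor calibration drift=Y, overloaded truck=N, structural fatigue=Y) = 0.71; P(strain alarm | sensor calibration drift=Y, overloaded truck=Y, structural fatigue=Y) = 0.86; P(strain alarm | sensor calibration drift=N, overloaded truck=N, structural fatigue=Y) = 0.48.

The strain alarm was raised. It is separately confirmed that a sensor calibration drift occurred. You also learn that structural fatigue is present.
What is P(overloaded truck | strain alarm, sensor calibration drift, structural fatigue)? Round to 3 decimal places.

Sum P(strain alarm|·) weighted by the priors over both values of overloaded truck:
  P(strain alarm | sensor calibration drift, structural fatigue) = 0.71×0.65 + 0.86×0.35
        = 0.461500 + 0.301000 = 0.762500
Configurations with overloaded truck contribute 0.301000, so
  P(overloaded truck | strain alarm, sensor calibration drift, structural fatigue) = 0.301000 / 0.762500 ≈ 0.395

P(overloaded truck | strain alarm, sensor calibration drift, structural fatigue) ≈ 0.395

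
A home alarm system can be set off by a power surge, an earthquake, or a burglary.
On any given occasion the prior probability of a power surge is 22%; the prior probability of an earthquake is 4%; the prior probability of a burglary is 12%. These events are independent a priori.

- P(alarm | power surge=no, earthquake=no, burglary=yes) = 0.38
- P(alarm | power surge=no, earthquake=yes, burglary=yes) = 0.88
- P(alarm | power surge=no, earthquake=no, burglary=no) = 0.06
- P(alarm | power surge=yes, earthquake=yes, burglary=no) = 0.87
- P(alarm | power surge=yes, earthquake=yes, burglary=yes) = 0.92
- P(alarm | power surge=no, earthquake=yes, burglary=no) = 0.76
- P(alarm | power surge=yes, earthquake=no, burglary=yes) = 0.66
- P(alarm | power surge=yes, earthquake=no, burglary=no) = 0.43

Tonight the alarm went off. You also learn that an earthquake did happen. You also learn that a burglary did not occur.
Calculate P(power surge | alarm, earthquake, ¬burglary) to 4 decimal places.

P(power surge | alarm, earthquake, ¬burglary) ≈ 0.2441

For the numerator, keep only power surge=true terms: 0.87*0.22 = 0.191400
Normalizer over all consistent configurations: 0.76*0.78 + 0.87*0.22 = 0.784200
P(power surge | alarm, earthquake, ¬burglary) = 0.191400/0.784200 ≈ 0.2441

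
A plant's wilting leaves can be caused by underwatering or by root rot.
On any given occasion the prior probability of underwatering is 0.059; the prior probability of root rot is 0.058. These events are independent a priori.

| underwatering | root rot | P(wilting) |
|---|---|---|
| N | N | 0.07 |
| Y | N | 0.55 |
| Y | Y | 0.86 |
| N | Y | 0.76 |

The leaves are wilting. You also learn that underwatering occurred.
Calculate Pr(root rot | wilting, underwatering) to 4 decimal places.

P(wilting | underwatering) = 0.55·0.942 + 0.86·0.058 = 0.518100 + 0.049880 = 0.567980
Restricting to configurations with root rot present: 0.86·0.058 = 0.049880.
P(root rot | wilting, underwatering) = 0.049880 / 0.567980 ≈ 0.0878

Pr(root rot | wilting, underwatering) ≈ 0.0878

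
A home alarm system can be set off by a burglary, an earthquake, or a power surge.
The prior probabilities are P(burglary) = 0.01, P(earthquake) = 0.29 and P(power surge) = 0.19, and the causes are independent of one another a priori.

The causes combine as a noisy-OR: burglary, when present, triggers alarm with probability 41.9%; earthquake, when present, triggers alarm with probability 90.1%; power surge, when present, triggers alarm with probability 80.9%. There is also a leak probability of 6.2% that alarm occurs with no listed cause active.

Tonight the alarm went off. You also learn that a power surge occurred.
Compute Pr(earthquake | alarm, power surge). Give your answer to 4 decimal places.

Pr(earthquake | alarm, power surge) ≈ 0.3281

Under noisy-OR, P(alarm | causes) = 1 − (1−0.062)·∏(1−qᵢ) over the active causes.
P(alarm | power surge) = 0.820842*0.99*0.71 + 0.982263*0.99*0.29 + 0.895909*0.01*0.71 + 0.989695*0.01*0.29 = 0.576970 + 0.282008 + 0.006361 + 0.002870 = 0.868209
Restricting to configurations with earthquake present: 0.282008 + 0.002870 = 0.284878.
So P(earthquake | alarm, power surge) = 0.284878/0.868209 ≈ 0.3281.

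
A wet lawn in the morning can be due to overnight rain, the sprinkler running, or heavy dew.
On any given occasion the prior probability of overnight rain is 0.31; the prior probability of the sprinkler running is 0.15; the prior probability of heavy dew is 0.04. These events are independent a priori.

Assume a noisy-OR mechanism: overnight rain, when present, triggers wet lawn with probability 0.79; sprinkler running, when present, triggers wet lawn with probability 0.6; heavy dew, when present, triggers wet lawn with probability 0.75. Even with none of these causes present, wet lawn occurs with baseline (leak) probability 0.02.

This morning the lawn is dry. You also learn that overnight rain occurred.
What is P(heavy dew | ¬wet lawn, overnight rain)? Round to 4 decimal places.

P(heavy dew | ¬wet lawn, overnight rain) ≈ 0.0103

Under noisy-OR, P(wet lawn | causes) = 1 − (1−0.02)·∏(1−qᵢ) over the active causes.
Numerator (weight on configurations with heavy dew): 0.001749 + 0.000123 = 0.001872
Normalizer over all consistent configurations: 0.2058·0.85·0.96 + 0.05145·0.85·0.04 + 0.08232·0.15·0.96 + 0.02058·0.15·0.04 = 0.181659
Posterior = 0.001872 / 0.181659 ≈ 0.0103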